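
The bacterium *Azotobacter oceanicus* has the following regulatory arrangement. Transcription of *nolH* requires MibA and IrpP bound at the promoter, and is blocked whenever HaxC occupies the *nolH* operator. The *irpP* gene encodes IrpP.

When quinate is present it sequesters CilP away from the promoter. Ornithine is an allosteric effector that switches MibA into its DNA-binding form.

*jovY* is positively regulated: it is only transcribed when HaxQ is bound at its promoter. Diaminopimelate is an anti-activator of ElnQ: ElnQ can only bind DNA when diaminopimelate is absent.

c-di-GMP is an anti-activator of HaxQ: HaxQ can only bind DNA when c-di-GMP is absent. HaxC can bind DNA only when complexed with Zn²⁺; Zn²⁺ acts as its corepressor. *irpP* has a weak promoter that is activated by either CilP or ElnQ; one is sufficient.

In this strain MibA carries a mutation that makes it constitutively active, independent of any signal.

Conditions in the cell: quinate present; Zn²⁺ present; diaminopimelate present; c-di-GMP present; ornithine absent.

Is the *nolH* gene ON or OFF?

OFF

MibA is constitutively active in this strain.
Quinate is present, so CilP is inactive.
Diaminopimelate is present, so ElnQ is inactive.
No activator is available at the *irpP* promoter, so *irpP* is not transcribed.
So IrpP is not produced.
Zn²⁺ is present, so HaxC is active.
With repressor HaxC bound, *nolH* is not transcribed.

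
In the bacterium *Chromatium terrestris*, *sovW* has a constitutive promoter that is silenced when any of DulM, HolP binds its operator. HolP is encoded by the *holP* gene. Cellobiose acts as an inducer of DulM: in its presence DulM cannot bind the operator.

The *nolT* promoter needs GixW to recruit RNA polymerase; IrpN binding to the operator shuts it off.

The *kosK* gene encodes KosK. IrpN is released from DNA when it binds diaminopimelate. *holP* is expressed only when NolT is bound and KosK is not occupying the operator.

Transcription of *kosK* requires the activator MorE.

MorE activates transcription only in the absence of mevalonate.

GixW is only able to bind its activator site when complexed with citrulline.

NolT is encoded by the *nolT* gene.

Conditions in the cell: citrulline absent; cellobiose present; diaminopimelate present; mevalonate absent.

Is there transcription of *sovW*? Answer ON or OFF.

Cellobiose is present, so DulM is inactive.
Mevalonate is absent, so MorE is active.
No repressor is bound and MorE is active, so *kosK* is transcribed.
So KosK is produced and active.
Diaminopimelate is present, so IrpN is inactive.
Citrulline is absent, so GixW is inactive.
Required activator GixW is absent, so *nolT* is not transcribed.
So NolT is not produced.
With repressor KosK bound, *holP* is not transcribed.
So HolP is not produced.
With no repressor bound, *sovW* is transcribed.

ON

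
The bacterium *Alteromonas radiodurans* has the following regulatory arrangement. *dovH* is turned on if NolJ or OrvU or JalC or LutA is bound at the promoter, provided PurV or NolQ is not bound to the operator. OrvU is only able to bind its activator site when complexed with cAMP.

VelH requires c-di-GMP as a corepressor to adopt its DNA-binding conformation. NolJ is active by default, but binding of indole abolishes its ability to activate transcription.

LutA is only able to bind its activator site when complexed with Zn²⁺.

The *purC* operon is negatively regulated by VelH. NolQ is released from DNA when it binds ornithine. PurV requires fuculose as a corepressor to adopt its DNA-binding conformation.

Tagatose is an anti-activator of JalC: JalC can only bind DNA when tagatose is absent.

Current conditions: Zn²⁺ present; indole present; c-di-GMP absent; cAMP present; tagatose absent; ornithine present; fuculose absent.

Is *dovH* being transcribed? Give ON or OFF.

ON

Indole is present, so NolJ is inactive.
cAMP is present, so OrvU is active.
Fuculose is absent, so PurV is inactive.
Tagatose is absent, so JalC is active.
Ornithine is present, so NolQ is inactive.
Zn²⁺ is present, so LutA is active.
Activator OrvU is present, so *dovH* is transcribed.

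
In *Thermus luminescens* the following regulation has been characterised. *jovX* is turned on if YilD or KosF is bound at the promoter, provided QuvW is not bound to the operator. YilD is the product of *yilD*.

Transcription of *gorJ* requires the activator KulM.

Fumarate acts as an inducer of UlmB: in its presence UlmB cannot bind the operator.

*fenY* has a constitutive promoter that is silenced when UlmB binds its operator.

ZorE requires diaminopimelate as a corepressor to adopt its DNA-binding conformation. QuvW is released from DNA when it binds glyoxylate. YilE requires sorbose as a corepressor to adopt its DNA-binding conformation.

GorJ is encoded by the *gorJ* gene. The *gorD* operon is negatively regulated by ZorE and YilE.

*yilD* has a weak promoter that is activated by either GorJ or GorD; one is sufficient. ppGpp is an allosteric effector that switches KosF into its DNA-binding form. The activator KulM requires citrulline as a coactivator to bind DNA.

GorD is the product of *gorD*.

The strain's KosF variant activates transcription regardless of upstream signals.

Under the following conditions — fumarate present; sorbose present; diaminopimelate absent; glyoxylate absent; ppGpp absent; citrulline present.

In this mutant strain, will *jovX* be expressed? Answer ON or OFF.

Citrulline is present, so KulM is active.
No repressor is bound and KulM is active, so *gorJ* is transcribed.
So GorJ is produced and active.
Diaminopimelate is absent, so ZorE is inactive.
Sorbose is present, so YilE is active.
With repressor YilE bound, *gorD* is not transcribed.
So GorD is not produced.
Activator GorJ is present, so *yilD* is transcribed.
So YilD is produced and active.
KosF is constitutively active in this strain.
Glyoxylate is absent, so QuvW is active.
With repressor QuvW bound, *jovX* is not transcribed.

OFF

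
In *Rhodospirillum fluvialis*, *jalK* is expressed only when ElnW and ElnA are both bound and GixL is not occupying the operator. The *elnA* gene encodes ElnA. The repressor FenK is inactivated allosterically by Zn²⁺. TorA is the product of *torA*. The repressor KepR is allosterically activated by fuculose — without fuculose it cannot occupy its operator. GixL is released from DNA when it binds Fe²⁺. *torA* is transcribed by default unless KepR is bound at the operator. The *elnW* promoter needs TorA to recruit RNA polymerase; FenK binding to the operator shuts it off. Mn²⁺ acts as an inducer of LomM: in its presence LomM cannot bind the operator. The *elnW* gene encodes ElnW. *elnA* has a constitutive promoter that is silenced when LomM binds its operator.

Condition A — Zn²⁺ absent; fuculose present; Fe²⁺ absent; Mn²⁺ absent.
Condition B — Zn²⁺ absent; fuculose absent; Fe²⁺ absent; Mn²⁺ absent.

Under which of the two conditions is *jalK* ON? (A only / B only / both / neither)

Condition A:
Zn²⁺ is absent, so FenK is active.
Fuculose is present, so KepR is active.
With repressor KepR bound, *torA* is not transcribed.
So TorA is not produced.
With repressor FenK bound, *elnW* is not transcribed.
So ElnW is not produced.
Fe²⁺ is absent, so GixL is active.
Mn²⁺ is absent, so LomM is active.
With repressor LomM bound, *elnA* is not transcribed.
So ElnA is not produced.
With repressor GixL bound, *jalK* is not transcribed.
→ *jalK* is OFF in A.
Condition B:
Zn²⁺ is absent, so FenK is active.
Fuculose is absent, so KepR is inactive.
With no repressor bound, *torA* is transcribed.
So TorA is produced and active.
With repressor FenK bound, *elnW* is not transcribed.
So ElnW is not produced.
Fe²⁺ is absent, so GixL is active.
Mn²⁺ is absent, so LomM is active.
With repressor LomM bound, *elnA* is not transcribed.
So ElnA is not produced.
With repressor GixL bound, *jalK* is not transcribed.
→ *jalK* is OFF in B.

neither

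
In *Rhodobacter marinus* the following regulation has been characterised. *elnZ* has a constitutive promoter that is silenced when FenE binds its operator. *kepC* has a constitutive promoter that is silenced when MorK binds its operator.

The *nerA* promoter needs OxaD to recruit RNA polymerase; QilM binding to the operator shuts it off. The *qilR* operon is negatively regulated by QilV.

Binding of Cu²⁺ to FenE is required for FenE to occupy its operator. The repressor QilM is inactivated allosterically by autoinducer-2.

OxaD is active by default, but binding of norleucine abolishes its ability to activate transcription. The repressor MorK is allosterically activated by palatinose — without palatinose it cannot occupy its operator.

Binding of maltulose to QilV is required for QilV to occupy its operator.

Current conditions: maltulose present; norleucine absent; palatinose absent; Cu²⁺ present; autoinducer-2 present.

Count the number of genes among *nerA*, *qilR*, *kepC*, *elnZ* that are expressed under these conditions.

2

Norleucine is absent, so OxaD is active.
Autoinducer-2 is present, so QilM is inactive.
No repressor is bound and OxaD is active, so *nerA* is transcribed.
→ *nerA* is ON.
Maltulose is present, so QilV is active.
With repressor QilV bound, *qilR* is not transcribed.
→ *qilR* is OFF.
Palatinose is absent, so MorK is inactive.
With no repressor bound, *kepC* is transcribed.
→ *kepC* is ON.
Cu²⁺ is present, so FenE is active.
With repressor FenE bound, *elnZ* is not transcribed.
→ *elnZ* is OFF.
2 of the 4 genes are transcribed.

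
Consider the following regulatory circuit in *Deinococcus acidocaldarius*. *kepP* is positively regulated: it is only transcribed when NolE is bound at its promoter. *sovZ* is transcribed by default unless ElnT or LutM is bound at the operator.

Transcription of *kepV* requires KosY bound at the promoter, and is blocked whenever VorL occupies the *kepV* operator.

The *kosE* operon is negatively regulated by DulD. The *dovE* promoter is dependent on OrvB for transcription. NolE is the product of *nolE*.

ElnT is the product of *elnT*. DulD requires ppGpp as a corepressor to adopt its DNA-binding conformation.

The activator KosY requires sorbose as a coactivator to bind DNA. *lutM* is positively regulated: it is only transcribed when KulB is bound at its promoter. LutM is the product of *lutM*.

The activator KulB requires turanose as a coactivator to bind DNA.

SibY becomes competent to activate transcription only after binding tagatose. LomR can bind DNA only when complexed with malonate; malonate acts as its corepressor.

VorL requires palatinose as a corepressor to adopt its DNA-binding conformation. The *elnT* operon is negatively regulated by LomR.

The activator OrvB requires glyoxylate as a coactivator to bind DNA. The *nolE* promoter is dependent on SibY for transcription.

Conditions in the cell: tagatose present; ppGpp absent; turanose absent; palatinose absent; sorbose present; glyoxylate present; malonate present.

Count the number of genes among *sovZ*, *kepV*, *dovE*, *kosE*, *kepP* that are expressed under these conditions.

Malonate is present, so LomR is active.
With repressor LomR bound, *elnT* is not transcribed.
So ElnT is not produced.
Turanose is absent, so KulB is inactive.
Required activator KulB is absent, so *lutM* is not transcribed.
So LutM is not produced.
With no repressor bound, *sovZ* is transcribed.
→ *sovZ* is ON.
Palatinose is absent, so VorL is inactive.
Sorbose is present, so KosY is active.
No repressor is bound and KosY is active, so *kepV* is transcribed.
→ *kepV* is ON.
Glyoxylate is present, so OrvB is active.
No repressor is bound and OrvB is active, so *dovE* is transcribed.
→ *dovE* is ON.
ppGpp is absent, so DulD is inactive.
With no repressor bound, *kosE* is transcribed.
→ *kosE* is ON.
Tagatose is present, so SibY is active.
No repressor is bound and SibY is active, so *nolE* is transcribed.
So NolE is produced and active.
No repressor is bound and NolE is active, so *kepP* is transcribed.
→ *kepP* is ON.
5 of the 5 genes are transcribed.

5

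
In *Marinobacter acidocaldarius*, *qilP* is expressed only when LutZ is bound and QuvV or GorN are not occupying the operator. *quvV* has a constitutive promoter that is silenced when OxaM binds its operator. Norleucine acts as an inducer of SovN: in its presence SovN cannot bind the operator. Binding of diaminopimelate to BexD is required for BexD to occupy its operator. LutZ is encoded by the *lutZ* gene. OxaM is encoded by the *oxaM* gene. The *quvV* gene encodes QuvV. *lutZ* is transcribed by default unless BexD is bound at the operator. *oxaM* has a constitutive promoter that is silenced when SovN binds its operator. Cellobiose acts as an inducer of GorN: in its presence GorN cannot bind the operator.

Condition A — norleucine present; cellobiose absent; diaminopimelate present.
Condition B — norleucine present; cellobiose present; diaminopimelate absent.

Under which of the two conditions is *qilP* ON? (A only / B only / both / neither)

Condition A:
Norleucine is present, so SovN is inactive.
With no repressor bound, *oxaM* is transcribed.
So OxaM is produced and active.
With repressor OxaM bound, *quvV* is not transcribed.
So QuvV is not produced.
Cellobiose is absent, so GorN is active.
Diaminopimelate is present, so BexD is active.
With repressor BexD bound, *lutZ* is not transcribed.
So LutZ is not produced.
With repressor GorN bound, *qilP* is not transcribed.
→ *qilP* is OFF in A.
Condition B:
Norleucine is present, so SovN is inactive.
With no repressor bound, *oxaM* is transcribed.
So OxaM is produced and active.
With repressor OxaM bound, *quvV* is not transcribed.
So QuvV is not produced.
Cellobiose is present, so GorN is inactive.
Diaminopimelate is absent, so BexD is inactive.
With no repressor bound, *lutZ* is transcribed.
So LutZ is produced and active.
No repressor is bound and LutZ is active, so *qilP* is transcribed.
→ *qilP* is ON in B.

B only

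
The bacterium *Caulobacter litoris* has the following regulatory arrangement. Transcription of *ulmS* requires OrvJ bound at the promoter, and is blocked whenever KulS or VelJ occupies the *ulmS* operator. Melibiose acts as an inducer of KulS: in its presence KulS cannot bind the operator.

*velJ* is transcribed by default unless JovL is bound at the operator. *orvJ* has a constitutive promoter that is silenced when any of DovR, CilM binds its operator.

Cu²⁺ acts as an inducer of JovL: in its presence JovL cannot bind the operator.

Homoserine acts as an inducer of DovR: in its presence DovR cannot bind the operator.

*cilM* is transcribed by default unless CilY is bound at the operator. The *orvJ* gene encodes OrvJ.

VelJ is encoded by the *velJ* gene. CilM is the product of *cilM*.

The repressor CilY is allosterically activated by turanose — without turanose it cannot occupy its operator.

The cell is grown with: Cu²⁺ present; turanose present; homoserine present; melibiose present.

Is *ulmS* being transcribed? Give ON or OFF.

Melibiose is present, so KulS is inactive.
Cu²⁺ is present, so JovL is inactive.
With no repressor bound, *velJ* is transcribed.
So VelJ is produced and active.
Homoserine is present, so DovR is inactive.
Turanose is present, so CilY is active.
With repressor CilY bound, *cilM* is not transcribed.
So CilM is not produced.
With no repressor bound, *orvJ* is transcribed.
So OrvJ is produced and active.
With repressor VelJ bound, *ulmS* is not transcribed.

OFF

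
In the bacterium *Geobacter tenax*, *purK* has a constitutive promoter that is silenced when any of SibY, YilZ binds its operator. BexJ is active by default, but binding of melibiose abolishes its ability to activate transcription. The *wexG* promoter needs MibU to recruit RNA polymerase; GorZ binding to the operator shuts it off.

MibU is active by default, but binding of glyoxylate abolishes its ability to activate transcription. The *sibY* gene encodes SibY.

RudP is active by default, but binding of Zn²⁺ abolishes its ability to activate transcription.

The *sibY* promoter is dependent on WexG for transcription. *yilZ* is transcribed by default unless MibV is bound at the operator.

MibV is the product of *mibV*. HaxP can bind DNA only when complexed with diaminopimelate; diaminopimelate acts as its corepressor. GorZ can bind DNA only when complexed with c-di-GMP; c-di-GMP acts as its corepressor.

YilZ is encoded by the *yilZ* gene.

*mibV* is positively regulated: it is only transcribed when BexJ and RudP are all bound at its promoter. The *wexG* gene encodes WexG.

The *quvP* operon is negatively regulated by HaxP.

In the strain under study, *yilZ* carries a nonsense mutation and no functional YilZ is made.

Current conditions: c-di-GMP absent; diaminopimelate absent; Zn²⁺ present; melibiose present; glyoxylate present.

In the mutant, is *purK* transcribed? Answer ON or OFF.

ON

Glyoxylate is present, so MibU is inactive.
c-di-GMP is absent, so GorZ is inactive.
Required activator MibU is absent, so *wexG* is not transcribed.
So WexG is not produced.
Required activator WexG is absent, so *sibY* is not transcribed.
So SibY is not produced.
YilZ is non-functional in this strain, so it has no effect.
With no repressor bound, *purK* is transcribed.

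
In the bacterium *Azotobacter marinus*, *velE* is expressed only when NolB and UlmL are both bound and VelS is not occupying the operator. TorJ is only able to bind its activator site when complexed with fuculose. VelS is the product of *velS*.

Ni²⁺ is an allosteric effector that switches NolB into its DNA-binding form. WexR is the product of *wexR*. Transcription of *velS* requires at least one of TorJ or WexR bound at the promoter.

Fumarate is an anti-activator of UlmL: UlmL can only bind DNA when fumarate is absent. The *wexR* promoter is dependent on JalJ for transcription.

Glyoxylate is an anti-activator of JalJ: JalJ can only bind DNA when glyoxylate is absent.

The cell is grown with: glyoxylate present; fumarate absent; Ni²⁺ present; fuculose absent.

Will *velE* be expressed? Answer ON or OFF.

ON

Ni²⁺ is present, so NolB is active.
Fuculose is absent, so TorJ is inactive.
Glyoxylate is present, so JalJ is inactive.
Required activator JalJ is absent, so *wexR* is not transcribed.
So WexR is not produced.
No activator is available at the *velS* promoter, so *velS* is not transcribed.
So VelS is not produced.
Fumarate is absent, so UlmL is active.
No repressor is bound and NolB and UlmL are active, so *velE* is transcribed.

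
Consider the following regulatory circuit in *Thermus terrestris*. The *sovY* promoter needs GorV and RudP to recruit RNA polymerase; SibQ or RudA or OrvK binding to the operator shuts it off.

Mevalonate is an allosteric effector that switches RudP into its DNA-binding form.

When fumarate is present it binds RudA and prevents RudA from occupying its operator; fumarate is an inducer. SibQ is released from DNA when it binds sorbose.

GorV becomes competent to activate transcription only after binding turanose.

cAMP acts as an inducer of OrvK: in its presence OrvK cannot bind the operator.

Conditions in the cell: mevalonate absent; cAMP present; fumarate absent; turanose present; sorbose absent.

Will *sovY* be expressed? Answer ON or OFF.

Turanose is present, so GorV is active.
Sorbose is absent, so SibQ is active.
Mevalonate is absent, so RudP is inactive.
Fumarate is absent, so RudA is active.
cAMP is present, so OrvK is inactive.
With repressor SibQ bound, *sovY* is not transcribed.

OFF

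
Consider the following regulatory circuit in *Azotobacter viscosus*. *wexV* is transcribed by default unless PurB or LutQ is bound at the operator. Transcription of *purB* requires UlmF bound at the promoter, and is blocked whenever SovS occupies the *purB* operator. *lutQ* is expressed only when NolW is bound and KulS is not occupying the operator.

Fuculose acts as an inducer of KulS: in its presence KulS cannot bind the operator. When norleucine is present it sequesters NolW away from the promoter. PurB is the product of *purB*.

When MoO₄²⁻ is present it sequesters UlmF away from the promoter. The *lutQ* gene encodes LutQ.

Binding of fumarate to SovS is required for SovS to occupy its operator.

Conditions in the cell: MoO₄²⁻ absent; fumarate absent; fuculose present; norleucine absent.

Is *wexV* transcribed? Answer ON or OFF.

OFF

Fumarate is absent, so SovS is inactive.
MoO₄²⁻ is absent, so UlmF is active.
No repressor is bound and UlmF is active, so *purB* is transcribed.
So PurB is produced and active.
Fuculose is present, so KulS is inactive.
Norleucine is absent, so NolW is active.
No repressor is bound and NolW is active, so *lutQ* is transcribed.
So LutQ is produced and active.
With repressor PurB bound, *wexV* is not transcribed.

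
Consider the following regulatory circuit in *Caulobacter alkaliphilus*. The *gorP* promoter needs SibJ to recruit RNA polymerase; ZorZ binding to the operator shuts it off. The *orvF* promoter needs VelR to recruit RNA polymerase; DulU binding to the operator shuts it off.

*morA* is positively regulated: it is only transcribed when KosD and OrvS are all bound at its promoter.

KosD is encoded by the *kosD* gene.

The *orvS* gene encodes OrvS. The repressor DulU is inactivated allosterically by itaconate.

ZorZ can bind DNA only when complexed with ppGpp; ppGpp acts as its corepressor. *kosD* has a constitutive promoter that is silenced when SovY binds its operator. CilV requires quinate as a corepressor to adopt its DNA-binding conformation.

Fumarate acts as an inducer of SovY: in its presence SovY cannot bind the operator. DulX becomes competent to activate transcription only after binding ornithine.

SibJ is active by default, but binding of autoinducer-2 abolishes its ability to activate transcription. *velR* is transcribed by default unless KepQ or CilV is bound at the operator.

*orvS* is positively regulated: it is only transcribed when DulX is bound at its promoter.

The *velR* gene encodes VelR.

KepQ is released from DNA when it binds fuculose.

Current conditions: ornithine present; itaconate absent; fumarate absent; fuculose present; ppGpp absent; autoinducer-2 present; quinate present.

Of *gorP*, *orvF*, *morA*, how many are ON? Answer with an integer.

0

Autoinducer-2 is present, so SibJ is inactive.
ppGpp is absent, so ZorZ is inactive.
Required activator SibJ is absent, so *gorP* is not transcribed.
→ *gorP* is OFF.
Fuculose is present, so KepQ is inactive.
Quinate is present, so CilV is active.
With repressor CilV bound, *velR* is not transcribed.
So VelR is not produced.
Itaconate is absent, so DulU is active.
With repressor DulU bound, *orvF* is not transcribed.
→ *orvF* is OFF.
Fumarate is absent, so SovY is active.
With repressor SovY bound, *kosD* is not transcribed.
So KosD is not produced.
Ornithine is present, so DulX is active.
No repressor is bound and DulX is active, so *orvS* is transcribed.
So OrvS is produced and active.
Required activator KosD is absent, so *morA* is not transcribed.
→ *morA* is OFF.
0 of the 3 genes are transcribed.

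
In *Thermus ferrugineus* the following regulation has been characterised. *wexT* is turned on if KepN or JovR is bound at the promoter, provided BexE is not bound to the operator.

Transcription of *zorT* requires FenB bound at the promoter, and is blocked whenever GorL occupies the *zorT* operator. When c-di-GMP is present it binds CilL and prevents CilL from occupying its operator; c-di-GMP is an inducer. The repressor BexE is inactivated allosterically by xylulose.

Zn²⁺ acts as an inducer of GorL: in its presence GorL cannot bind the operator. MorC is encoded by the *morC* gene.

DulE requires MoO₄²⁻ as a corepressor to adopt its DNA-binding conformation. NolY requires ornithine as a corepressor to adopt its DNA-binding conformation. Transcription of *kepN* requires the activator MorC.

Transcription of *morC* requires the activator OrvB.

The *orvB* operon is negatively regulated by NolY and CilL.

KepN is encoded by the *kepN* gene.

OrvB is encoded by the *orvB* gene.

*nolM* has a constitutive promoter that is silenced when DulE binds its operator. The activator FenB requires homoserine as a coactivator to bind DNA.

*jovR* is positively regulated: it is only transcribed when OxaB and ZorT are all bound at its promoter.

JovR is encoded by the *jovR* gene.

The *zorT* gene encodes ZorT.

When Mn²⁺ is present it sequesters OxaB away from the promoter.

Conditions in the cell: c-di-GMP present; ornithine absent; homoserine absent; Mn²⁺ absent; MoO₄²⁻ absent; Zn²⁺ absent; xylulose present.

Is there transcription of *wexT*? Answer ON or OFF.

Xylulose is present, so BexE is inactive.
Ornithine is absent, so NolY is inactive.
c-di-GMP is present, so CilL is inactive.
With no repressor bound, *orvB* is transcribed.
So OrvB is produced and active.
No repressor is bound and OrvB is active, so *morC* is transcribed.
So MorC is produced and active.
No repressor is bound and MorC is active, so *kepN* is transcribed.
So KepN is produced and active.
Mn²⁺ is absent, so OxaB is active.
Homoserine is absent, so FenB is inactive.
Zn²⁺ is absent, so GorL is active.
With repressor GorL bound, *zorT* is not transcribed.
So ZorT is not produced.
Required activator ZorT is absent, so *jovR* is not transcribed.
So JovR is not produced.
Activator KepN is present, so *wexT* is transcribed.

ON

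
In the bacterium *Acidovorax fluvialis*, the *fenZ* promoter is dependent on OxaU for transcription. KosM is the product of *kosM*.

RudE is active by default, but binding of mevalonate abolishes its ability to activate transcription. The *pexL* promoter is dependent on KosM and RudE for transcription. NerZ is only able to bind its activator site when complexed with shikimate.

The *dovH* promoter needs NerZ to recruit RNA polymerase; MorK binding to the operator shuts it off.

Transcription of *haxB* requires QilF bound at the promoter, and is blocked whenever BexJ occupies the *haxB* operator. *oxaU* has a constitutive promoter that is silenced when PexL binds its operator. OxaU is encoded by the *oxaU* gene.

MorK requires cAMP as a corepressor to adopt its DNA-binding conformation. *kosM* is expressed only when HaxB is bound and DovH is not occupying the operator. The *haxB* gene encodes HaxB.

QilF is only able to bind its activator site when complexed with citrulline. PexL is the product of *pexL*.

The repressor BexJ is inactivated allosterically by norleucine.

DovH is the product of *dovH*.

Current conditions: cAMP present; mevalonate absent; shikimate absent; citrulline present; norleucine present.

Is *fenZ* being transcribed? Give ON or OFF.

Norleucine is present, so BexJ is inactive.
Citrulline is present, so QilF is active.
No repressor is bound and QilF is active, so *haxB* is transcribed.
So HaxB is produced and active.
Shikimate is absent, so NerZ is inactive.
cAMP is present, so MorK is active.
With repressor MorK bound, *dovH* is not transcribed.
So DovH is not produced.
No repressor is bound and HaxB is active, so *kosM* is transcribed.
So KosM is produced and active.
Mevalonate is absent, so RudE is active.
No repressor is bound and KosM and RudE are active, so *pexL* is transcribed.
So PexL is produced and active.
With repressor PexL bound, *oxaU* is not transcribed.
So OxaU is not produced.
Required activator OxaU is absent, so *fenZ* is not transcribed.

OFF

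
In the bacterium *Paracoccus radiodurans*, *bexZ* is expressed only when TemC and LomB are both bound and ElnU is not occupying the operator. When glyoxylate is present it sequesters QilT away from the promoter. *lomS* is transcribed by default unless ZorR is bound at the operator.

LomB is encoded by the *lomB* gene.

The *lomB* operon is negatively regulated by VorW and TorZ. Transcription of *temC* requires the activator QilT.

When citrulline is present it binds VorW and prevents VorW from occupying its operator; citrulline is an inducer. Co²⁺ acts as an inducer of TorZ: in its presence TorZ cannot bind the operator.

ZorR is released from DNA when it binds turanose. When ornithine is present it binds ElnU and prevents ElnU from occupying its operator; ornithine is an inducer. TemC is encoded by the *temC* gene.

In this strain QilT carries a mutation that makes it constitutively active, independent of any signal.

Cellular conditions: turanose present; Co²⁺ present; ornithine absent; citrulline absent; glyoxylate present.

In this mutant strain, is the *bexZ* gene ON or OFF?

OFF

Ornithine is absent, so ElnU is active.
QilT is constitutively active in this strain.
No repressor is bound and QilT is active, so *temC* is transcribed.
So TemC is produced and active.
Citrulline is absent, so VorW is active.
Co²⁺ is present, so TorZ is inactive.
With repressor VorW bound, *lomB* is not transcribed.
So LomB is not produced.
With repressor ElnU bound, *bexZ* is not transcribed.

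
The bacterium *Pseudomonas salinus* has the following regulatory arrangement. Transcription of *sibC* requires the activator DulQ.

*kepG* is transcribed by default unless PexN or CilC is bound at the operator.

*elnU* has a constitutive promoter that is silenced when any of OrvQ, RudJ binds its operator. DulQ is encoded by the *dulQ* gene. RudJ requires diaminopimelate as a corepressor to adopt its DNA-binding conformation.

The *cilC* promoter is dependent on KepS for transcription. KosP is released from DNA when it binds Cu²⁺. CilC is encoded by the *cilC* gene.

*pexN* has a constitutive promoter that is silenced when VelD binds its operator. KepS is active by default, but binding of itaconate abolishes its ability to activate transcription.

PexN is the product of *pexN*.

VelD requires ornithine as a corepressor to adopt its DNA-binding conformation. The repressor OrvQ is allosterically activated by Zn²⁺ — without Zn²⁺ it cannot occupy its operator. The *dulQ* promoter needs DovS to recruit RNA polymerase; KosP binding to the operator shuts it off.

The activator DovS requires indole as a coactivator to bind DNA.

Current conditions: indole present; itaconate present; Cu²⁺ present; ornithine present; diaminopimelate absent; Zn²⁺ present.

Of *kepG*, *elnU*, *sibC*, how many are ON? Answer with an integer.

Ornithine is present, so VelD is active.
With repressor VelD bound, *pexN* is not transcribed.
So PexN is not produced.
Itaconate is present, so KepS is inactive.
Required activator KepS is absent, so *cilC* is not transcribed.
So CilC is not produced.
With no repressor bound, *kepG* is transcribed.
→ *kepG* is ON.
Zn²⁺ is present, so OrvQ is active.
Diaminopimelate is absent, so RudJ is inactive.
With repressor OrvQ bound, *elnU* is not transcribed.
→ *elnU* is OFF.
Cu²⁺ is present, so KosP is inactive.
Indole is present, so DovS is active.
No repressor is bound and DovS is active, so *dulQ* is transcribed.
So DulQ is produced and active.
No repressor is bound and DulQ is active, so *sibC* is transcribed.
→ *sibC* is ON.
2 of the 3 genes are transcribed.

2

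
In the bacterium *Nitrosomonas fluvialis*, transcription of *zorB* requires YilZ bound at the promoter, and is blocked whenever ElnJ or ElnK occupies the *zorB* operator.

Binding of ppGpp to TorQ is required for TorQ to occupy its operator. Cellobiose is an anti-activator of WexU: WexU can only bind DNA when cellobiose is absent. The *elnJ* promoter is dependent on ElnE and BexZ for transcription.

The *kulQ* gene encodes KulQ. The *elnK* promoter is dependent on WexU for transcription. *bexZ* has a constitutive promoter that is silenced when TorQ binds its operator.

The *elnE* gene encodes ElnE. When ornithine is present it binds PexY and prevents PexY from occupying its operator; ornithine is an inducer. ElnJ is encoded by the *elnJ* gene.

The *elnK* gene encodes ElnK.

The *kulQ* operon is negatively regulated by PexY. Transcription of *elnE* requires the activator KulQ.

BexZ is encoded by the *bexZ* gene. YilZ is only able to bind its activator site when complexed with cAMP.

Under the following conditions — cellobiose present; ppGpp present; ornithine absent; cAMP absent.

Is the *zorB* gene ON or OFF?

cAMP is absent, so YilZ is inactive.
Ornithine is absent, so PexY is active.
With repressor PexY bound, *kulQ* is not transcribed.
So KulQ is not produced.
Required activator KulQ is absent, so *elnE* is not transcribed.
So ElnE is not produced.
ppGpp is present, so TorQ is active.
With repressor TorQ bound, *bexZ* is not transcribed.
So BexZ is not produced.
Required activator ElnE is absent, so *elnJ* is not transcribed.
So ElnJ is not produced.
Cellobiose is present, so WexU is inactive.
Required activator WexU is absent, so *elnK* is not transcribed.
So ElnK is not produced.
Required activator YilZ is absent, so *zorB* is not transcribed.

OFF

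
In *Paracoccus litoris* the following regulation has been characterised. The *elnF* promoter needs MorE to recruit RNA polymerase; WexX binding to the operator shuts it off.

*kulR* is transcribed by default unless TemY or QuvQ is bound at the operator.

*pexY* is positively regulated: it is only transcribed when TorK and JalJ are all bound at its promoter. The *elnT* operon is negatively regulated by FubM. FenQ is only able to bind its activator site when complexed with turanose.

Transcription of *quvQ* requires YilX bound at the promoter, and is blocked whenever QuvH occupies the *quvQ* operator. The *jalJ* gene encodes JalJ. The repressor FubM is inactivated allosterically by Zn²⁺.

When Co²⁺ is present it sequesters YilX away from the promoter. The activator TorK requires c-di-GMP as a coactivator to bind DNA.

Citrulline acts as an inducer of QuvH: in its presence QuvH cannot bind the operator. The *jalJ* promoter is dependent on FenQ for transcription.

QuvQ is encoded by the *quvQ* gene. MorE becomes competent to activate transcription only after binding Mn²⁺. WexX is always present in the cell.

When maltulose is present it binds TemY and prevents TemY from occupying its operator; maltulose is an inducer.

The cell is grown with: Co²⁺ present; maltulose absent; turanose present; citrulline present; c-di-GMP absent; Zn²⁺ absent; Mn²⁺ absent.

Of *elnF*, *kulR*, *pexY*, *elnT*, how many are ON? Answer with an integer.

WexX is produced constitutively and is active.
Mn²⁺ is absent, so MorE is inactive.
With repressor WexX bound, *elnF* is not transcribed.
→ *elnF* is OFF.
Maltulose is absent, so TemY is active.
Citrulline is present, so QuvH is inactive.
Co²⁺ is present, so YilX is inactive.
Required activator YilX is absent, so *quvQ* is not transcribed.
So QuvQ is not produced.
With repressor TemY bound, *kulR* is not transcribed.
→ *kulR* is OFF.
c-di-GMP is absent, so TorK is inactive.
Turanose is present, so FenQ is active.
No repressor is bound and FenQ is active, so *jalJ* is transcribed.
So JalJ is produced and active.
Required activator TorK is absent, so *pexY* is not transcribed.
→ *pexY* is OFF.
Zn²⁺ is absent, so FubM is active.
With repressor FubM bound, *elnT* is not transcribed.
→ *elnT* is OFF.
0 of the 4 genes are transcribed.

0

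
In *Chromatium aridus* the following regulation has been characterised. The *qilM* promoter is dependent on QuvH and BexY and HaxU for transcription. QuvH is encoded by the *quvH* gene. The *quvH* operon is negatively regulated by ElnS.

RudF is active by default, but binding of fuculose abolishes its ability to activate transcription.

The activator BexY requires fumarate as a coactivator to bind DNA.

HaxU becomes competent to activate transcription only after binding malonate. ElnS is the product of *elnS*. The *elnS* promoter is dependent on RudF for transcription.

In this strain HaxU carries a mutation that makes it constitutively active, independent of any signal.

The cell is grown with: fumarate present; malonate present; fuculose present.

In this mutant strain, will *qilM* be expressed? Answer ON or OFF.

Fuculose is present, so RudF is inactive.
Required activator RudF is absent, so *elnS* is not transcribed.
So ElnS is not produced.
With no repressor bound, *quvH* is transcribed.
So QuvH is produced and active.
Fumarate is present, so BexY is active.
HaxU is constitutively active in this strain.
No repressor is bound and QuvH and BexY and HaxU are active, so *qilM* is transcribed.

ON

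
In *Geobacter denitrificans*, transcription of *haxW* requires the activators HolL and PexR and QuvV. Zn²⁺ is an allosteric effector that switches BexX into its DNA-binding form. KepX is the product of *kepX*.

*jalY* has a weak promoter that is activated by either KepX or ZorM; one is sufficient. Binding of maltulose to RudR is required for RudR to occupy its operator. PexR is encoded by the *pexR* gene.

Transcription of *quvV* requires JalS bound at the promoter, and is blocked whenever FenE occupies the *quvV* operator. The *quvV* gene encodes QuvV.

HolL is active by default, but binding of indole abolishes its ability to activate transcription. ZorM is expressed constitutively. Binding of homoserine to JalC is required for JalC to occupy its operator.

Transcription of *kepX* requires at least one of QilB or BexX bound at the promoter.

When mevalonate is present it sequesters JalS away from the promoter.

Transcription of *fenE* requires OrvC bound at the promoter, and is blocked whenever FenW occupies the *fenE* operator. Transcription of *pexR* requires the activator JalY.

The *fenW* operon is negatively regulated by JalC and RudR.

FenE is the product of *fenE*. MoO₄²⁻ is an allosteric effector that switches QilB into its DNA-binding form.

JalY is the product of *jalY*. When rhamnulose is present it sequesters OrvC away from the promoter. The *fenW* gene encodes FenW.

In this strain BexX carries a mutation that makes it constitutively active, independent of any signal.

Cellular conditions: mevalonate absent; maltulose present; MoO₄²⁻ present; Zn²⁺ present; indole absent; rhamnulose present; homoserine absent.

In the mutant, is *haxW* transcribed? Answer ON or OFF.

Indole is absent, so HolL is active.
MoO₄²⁻ is present, so QilB is active.
BexX is constitutively active in this strain.
Activator QilB is present, so *kepX* is transcribed.
So KepX is produced and active.
ZorM is produced constitutively and is active.
Activator KepX is present, so *jalY* is transcribed.
So JalY is produced and active.
No repressor is bound and JalY is active, so *pexR* is transcribed.
So PexR is produced and active.
Homoserine is absent, so JalC is inactive.
Maltulose is present, so RudR is active.
With repressor RudR bound, *fenW* is not transcribed.
So FenW is not produced.
Rhamnulose is present, so OrvC is inactive.
Required activator OrvC is absent, so *fenE* is not transcribed.
So FenE is not produced.
Mevalonate is absent, so JalS is active.
No repressor is bound and JalS is active, so *quvV* is transcribed.
So QuvV is produced and active.
No repressor is bound and HolL and PexR and QuvV are active, so *haxW* is transcribed.

ON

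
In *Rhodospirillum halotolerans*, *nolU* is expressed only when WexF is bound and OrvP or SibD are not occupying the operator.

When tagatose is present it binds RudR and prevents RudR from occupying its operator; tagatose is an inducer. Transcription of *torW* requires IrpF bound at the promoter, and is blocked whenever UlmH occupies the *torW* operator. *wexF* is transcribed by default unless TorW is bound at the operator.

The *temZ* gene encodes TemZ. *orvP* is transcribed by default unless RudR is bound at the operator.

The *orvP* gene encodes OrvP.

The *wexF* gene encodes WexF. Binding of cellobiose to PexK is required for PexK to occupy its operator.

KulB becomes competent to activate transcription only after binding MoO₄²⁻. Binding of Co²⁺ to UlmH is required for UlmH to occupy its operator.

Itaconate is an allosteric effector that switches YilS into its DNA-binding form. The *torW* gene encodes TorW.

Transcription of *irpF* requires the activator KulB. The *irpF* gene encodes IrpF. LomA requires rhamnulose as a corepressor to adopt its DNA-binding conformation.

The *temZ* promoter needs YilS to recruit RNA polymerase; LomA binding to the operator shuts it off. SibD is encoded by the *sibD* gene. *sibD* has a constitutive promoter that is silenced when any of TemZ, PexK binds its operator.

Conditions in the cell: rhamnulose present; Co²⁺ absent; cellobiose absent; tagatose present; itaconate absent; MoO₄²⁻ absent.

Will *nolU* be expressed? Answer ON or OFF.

Co²⁺ is absent, so UlmH is inactive.
MoO₄²⁻ is absent, so KulB is inactive.
Required activator KulB is absent, so *irpF* is not transcribed.
So IrpF is not produced.
Required activator IrpF is absent, so *torW* is not transcribed.
So TorW is not produced.
With no repressor bound, *wexF* is transcribed.
So WexF is produced and active.
Tagatose is present, so RudR is inactive.
With no repressor bound, *orvP* is transcribed.
So OrvP is produced and active.
Rhamnulose is present, so LomA is active.
Itaconate is absent, so YilS is inactive.
With repressor LomA bound, *temZ* is not transcribed.
So TemZ is not produced.
Cellobiose is absent, so PexK is inactive.
With no repressor bound, *sibD* is transcribed.
So SibD is produced and active.
With repressor OrvP bound, *nolU* is not transcribed.

OFF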